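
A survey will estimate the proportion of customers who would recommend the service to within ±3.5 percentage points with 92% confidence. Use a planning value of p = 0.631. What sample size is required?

583

For a proportion with margin E = 0.035 at 92% confidence, z = 1.751.
n = p̂(1−p̂)(z/E)² = 0.631 × 0.369 × (1.751/0.035)² = 582.76
Round up: n = 583.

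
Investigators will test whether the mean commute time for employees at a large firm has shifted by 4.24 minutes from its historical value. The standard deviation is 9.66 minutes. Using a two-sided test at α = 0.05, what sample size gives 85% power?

47

For a one-sample z-test, n = ((z_{α/2} + z_β)·σ/δ)².
z_{α/2} = 1.960 (two-sided α = 0.05); z_β = 1.036 (power 85% → β = 0.15).
n = (2.996 × 9.66 / 4.24)² = 46.59
Round up: n = 47.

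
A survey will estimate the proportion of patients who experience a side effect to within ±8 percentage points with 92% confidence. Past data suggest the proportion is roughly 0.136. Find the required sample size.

For a proportion with margin E = 0.08 at 92% confidence, z = 1.751.
n = p̂(1−p̂)(z/E)² = 0.136 × 0.864 × (1.751/0.08)² = 56.29
Round up: n = 57.

57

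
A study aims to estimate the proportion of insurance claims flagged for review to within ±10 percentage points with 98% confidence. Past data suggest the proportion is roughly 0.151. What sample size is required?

70

For a proportion with margin E = 0.1 at 98% confidence, z = 2.326.
n = p̂(1−p̂)(z/E)² = 0.151 × 0.849 × (2.326/0.1)² = 69.36
Round up: n = 70.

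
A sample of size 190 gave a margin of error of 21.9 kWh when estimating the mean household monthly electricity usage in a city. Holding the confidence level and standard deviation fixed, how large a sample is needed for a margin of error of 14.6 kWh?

Margin of error scales as 1/√n, so n₂ = n₁·(E₁/E₂)².
n₂ = 190 × (21.9/14.6)² = 190 × 2.25 = 427.50
Round up: n₂ = 428.

n = 428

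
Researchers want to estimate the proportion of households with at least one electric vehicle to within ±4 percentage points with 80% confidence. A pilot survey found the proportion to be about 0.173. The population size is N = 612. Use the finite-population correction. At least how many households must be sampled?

119

For a proportion with margin E = 0.04 at 80% confidence, z = 1.282.
n = p̂(1−p̂)(z/E)² = 0.173 × 0.827 × (1.282/0.04)² = 146.96 — call this n₀.
Finite-population correction with N = 612: n = n₀ / (1 + (n₀−1)/N) = 146.96 / 1.238 = 118.71
Round up: n = 119.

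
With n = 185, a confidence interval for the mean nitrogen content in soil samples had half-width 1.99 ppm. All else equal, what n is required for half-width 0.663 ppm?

1667

Margin of error scales as 1/√n, so n₂ = n₁·(E₁/E₂)².
n₂ = 185 × (1.99/0.663)² = 185 × 9.009 = 1666.66
Round up: n₂ = 1667.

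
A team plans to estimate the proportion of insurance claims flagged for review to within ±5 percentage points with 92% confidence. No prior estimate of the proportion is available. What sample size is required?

307

For a proportion with margin E = 0.05 at 92% confidence, z = 1.751.
With no prior estimate, use p = 0.5, which maximizes p(1−p) at 0.25.
n = 0.25 × (z/E)² = 0.25 × (1.751/0.05)² = 306.60
Round up: n = 307.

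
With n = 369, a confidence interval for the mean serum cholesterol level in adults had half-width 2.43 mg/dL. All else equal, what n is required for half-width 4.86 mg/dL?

Margin of error scales as 1/√n, so n₂ = n₁·(E₁/E₂)².
n₂ = 369 × (2.43/4.86)² = 369 × 0.25 = 92.25
Round up: n₂ = 93.

n = 93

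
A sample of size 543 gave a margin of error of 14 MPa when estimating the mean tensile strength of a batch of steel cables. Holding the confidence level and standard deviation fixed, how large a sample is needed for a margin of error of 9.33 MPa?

Margin of error scales as 1/√n, so n₂ = n₁·(E₁/E₂)².
n₂ = 543 × (14/9.33)² = 543 × 2.252 = 1222.84
Round up: n₂ = 1223.

n = 1223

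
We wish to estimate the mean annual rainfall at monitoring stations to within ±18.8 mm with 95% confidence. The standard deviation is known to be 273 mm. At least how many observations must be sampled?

811

For a mean, the margin of error is E = z·σ/√n, so n = (zσ/E)².
At 95% confidence, z = 1.960.
n = (1.960 × 273 / 18.8)² = 810.07
Round up: n = 811.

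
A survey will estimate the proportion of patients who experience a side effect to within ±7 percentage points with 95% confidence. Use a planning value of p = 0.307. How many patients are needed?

n = 167

For a proportion with margin E = 0.07 at 95% confidence, z = 1.960.
n = p̂(1−p̂)(z/E)² = 0.307 × 0.693 × (1.960/0.07)² = 166.80
Round up: n = 167.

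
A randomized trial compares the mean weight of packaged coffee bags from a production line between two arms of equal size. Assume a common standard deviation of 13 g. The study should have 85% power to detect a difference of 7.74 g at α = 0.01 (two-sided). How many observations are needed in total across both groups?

148 total

For two equal groups, n per group = 2·((z_{α/2} + z_β)·σ/δ)².
z_{α/2} = 2.576; z_β = 1.036 (power 85%).
n = 2 × (3.612 × 13 / 7.74)² = 2 × 36.80 = 73.60
Round up: n = 74 per group.
Total across both groups: 2 × 74 = 148.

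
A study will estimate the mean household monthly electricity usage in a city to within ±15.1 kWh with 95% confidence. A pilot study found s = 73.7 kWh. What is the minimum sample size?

92

For a mean, the margin of error is E = z·σ/√n, so n = (zσ/E)².
At 95% confidence, z = 1.960.
n = (1.960 × 73.7 / 15.1)² = 91.52
Round up: n = 92.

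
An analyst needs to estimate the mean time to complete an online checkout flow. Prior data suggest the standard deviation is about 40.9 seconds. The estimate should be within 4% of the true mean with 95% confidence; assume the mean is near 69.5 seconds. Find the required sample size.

832

For a mean, the margin of error is E = z·σ/√n, so n = (zσ/E)².
At 95% confidence, z = 1.960.
E = 4% of 69.5 = 2.78 seconds.
n = (1.960 × 40.9 / 2.78)² = 831.51
Round up: n = 832.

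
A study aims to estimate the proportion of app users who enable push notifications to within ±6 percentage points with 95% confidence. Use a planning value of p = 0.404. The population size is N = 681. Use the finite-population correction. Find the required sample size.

187

For a proportion with margin E = 0.06 at 95% confidence, z = 1.960.
n = p̂(1−p̂)(z/E)² = 0.404 × 0.596 × (1.960/0.06)² = 256.94 — call this n₀.
Finite-population correction with N = 681: n = n₀ / (1 + (n₀−1)/N) = 256.94 / 1.376 = 186.73
Round up: n = 187.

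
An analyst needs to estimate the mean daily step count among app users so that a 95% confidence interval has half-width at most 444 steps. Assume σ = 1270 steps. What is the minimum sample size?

For a mean, the margin of error is E = z·σ/√n, so n = (zσ/E)².
At 95% confidence, z = 1.960.
n = (1.960 × 1270 / 444)² = 31.43
Round up: n = 32.

32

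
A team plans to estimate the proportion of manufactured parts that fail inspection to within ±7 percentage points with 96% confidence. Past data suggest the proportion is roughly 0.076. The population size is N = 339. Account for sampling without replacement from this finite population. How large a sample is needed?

n = 52

For a proportion with margin E = 0.07 at 96% confidence, z = 2.054.
n = p̂(1−p̂)(z/E)² = 0.076 × 0.924 × (2.054/0.07)² = 60.46 — call this n₀.
Finite-population correction with N = 339: n = n₀ / (1 + (n₀−1)/N) = 60.46 / 1.175 = 51.46
Round up: n = 52.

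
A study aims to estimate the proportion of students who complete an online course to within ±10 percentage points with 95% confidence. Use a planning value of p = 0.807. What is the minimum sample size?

For a proportion with margin E = 0.1 at 95% confidence, z = 1.960.
n = p̂(1−p̂)(z/E)² = 0.807 × 0.193 × (1.960/0.1)² = 59.83
Round up: n = 60.

60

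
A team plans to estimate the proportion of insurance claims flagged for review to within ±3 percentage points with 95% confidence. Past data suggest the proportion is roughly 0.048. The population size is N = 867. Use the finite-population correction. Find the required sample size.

160

For a proportion with margin E = 0.03 at 95% confidence, z = 1.960.
n = p̂(1−p̂)(z/E)² = 0.048 × 0.952 × (1.960/0.03)² = 195.05 — call this n₀.
Finite-population correction with N = 867: n = n₀ / (1 + (n₀−1)/N) = 195.05 / 1.224 = 159.35
Round up: n = 160.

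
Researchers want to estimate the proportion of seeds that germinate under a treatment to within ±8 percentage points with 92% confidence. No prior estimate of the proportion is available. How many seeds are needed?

For a proportion with margin E = 0.08 at 92% confidence, z = 1.751.
With no prior estimate, use p = 0.5, which maximizes p(1−p) at 0.25.
n = 0.25 × (z/E)² = 0.25 × (1.751/0.08)² = 119.77
Round up: n = 120.

120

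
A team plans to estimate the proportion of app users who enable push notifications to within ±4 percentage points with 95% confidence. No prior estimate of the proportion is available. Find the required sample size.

601

For a proportion with margin E = 0.04 at 95% confidence, z = 1.960.
With no prior estimate, use p = 0.5, which maximizes p(1−p) at 0.25.
n = 0.25 × (z/E)² = 0.25 × (1.960/0.04)² = 600.25
Round up: n = 601.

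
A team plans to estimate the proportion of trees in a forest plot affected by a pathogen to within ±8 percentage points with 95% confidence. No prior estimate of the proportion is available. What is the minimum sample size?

For a proportion with margin E = 0.08 at 95% confidence, z = 1.960.
With no prior estimate, use p = 0.5, which maximizes p(1−p) at 0.25.
n = 0.25 × (z/E)² = 0.25 × (1.960/0.08)² = 150.06
Round up: n = 151.

151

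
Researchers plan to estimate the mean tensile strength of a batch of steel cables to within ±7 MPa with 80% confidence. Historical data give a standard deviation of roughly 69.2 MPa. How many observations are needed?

For a mean, the margin of error is E = z·σ/√n, so n = (zσ/E)².
At 80% confidence, z = 1.282.
n = (1.282 × 69.2 / 7)² = 160.62
Round up: n = 161.

161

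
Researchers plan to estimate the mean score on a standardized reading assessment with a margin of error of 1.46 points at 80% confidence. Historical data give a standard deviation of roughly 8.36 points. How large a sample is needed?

54

For a mean, the margin of error is E = z·σ/√n, so n = (zσ/E)².
At 80% confidence, z = 1.282.
n = (1.282 × 8.36 / 1.46)² = 53.89
Round up: n = 54.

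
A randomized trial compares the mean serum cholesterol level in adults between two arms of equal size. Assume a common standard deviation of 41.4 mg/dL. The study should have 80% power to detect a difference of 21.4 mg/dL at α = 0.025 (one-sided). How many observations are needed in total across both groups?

For two equal groups, n per group = 2·((z_α + z_β)·σ/δ)².
z_α = 1.960; z_β = 0.842 (power 80%).
n = 2 × (2.802 × 41.4 / 21.4)² = 2 × 29.38 = 58.76
Round up: n = 59 per group.
Total across both groups: 2 × 59 = 118.

118 total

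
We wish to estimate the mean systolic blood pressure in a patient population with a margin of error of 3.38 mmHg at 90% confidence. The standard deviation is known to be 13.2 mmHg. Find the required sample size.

For a mean, the margin of error is E = z·σ/√n, so n = (zσ/E)².
At 90% confidence, z = 1.645.
n = (1.645 × 13.2 / 3.38)² = 41.27
Round up: n = 42.

n = 42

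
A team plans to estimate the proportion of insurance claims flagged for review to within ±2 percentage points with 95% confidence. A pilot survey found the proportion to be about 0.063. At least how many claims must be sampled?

For a proportion with margin E = 0.02 at 95% confidence, z = 1.960.
n = p̂(1−p̂)(z/E)² = 0.063 × 0.937 × (1.960/0.02)² = 566.93
Round up: n = 567.

n = 567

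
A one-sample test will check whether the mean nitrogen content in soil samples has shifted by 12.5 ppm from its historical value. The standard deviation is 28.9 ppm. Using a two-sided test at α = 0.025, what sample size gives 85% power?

58

For a one-sample z-test, n = ((z_{α/2} + z_β)·σ/δ)².
z_{α/2} = 2.241 (two-sided α = 0.025); z_β = 1.036 (power 85% → β = 0.15).
n = (3.277 × 28.9 / 12.5)² = 57.40
Round up: n = 58.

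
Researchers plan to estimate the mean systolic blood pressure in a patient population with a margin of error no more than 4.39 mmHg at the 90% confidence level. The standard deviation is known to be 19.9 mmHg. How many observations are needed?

For a mean, the margin of error is E = z·σ/√n, so n = (zσ/E)².
At 90% confidence, z = 1.645.
n = (1.645 × 19.9 / 4.39)² = 55.60
Round up: n = 56.

56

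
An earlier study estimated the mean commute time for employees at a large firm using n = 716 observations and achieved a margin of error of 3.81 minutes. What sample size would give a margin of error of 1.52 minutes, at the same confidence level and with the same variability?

n = 4499

Margin of error scales as 1/√n, so n₂ = n₁·(E₁/E₂)².
n₂ = 716 × (3.81/1.52)² = 716 × 6.283 = 4498.63
Round up: n₂ = 4499.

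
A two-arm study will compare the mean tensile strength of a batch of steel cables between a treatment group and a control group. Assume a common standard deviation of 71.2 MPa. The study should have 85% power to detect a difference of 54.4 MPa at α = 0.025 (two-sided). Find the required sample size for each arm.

For two equal groups, n per group = 2·((z_{α/2} + z_β)·σ/δ)².
z_{α/2} = 2.241; z_β = 1.036 (power 85%).
n = 2 × (3.277 × 71.2 / 54.4)² = 2 × 18.40 = 36.80
Round up: n = 37 per group.

37 per group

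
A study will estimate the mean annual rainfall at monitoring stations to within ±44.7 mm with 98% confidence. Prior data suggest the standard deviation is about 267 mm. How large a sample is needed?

194

For a mean, the margin of error is E = z·σ/√n, so n = (zσ/E)².
At 98% confidence, z = 2.326.
n = (2.326 × 267 / 44.7)² = 193.03
Round up: n = 194.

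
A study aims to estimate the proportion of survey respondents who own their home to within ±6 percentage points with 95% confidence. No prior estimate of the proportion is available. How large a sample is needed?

n = 267

For a proportion with margin E = 0.06 at 95% confidence, z = 1.960.
With no prior estimate, use p = 0.5, which maximizes p(1−p) at 0.25.
n = 0.25 × (z/E)² = 0.25 × (1.960/0.06)² = 266.78
Round up: n = 267.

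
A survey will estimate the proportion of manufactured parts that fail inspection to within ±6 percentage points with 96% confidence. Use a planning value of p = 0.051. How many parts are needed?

57

For a proportion with margin E = 0.06 at 96% confidence, z = 2.054.
n = p̂(1−p̂)(z/E)² = 0.051 × 0.949 × (2.054/0.06)² = 56.72
Round up: n = 57.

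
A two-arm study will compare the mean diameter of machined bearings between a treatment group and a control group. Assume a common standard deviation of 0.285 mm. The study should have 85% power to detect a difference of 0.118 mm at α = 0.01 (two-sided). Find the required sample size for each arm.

For two equal groups, n per group = 2·((z_{α/2} + z_β)·σ/δ)².
z_{α/2} = 2.576; z_β = 1.036 (power 85%).
n = 2 × (3.612 × 0.285 / 0.118)² = 2 × 76.11 = 152.22
Round up: n = 153 per group.

153 per group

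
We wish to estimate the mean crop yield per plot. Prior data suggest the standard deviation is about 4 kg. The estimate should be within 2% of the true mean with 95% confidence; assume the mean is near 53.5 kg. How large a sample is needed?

54

For a mean, the margin of error is E = z·σ/√n, so n = (zσ/E)².
At 95% confidence, z = 1.960.
E = 2% of 53.5 = 1.07 kg.
n = (1.960 × 4 / 1.07)² = 53.69
Round up: n = 54.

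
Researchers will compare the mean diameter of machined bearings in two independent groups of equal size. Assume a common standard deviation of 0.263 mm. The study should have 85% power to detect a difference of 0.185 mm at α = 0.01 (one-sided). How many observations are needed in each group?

46 per group

For two equal groups, n per group = 2·((z_α + z_β)·σ/δ)².
z_α = 2.326; z_β = 1.036 (power 85%).
n = 2 × (3.362 × 0.263 / 0.185)² = 2 × 22.84 = 45.68
Round up: n = 46 per group.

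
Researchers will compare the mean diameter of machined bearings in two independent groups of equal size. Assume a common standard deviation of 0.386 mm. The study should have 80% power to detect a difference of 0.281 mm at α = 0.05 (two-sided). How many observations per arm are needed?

For two equal groups, n per group = 2·((z_{α/2} + z_β)·σ/δ)².
z_{α/2} = 1.960; z_β = 0.842 (power 80%).
n = 2 × (2.802 × 0.386 / 0.281)² = 2 × 14.81 = 29.62
Round up: n = 30 per group.

30 per group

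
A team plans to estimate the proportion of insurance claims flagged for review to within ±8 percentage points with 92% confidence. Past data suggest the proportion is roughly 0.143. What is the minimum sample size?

For a proportion with margin E = 0.08 at 92% confidence, z = 1.751.
n = p̂(1−p̂)(z/E)² = 0.143 × 0.857 × (1.751/0.08)² = 58.71
Round up: n = 59.

59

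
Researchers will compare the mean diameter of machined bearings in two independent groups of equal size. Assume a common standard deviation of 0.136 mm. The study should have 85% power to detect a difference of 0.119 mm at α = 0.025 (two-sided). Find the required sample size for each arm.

For two equal groups, n per group = 2·((z_{α/2} + z_β)·σ/δ)².
z_{α/2} = 2.241; z_β = 1.036 (power 85%).
n = 2 × (3.277 × 0.136 / 0.119)² = 2 × 14.03 = 28.06
Round up: n = 29 per group.

29 per group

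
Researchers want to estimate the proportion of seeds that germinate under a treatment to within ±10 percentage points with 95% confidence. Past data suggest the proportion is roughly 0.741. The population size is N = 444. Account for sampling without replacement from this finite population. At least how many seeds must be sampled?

For a proportion with margin E = 0.1 at 95% confidence, z = 1.960.
n = p̂(1−p̂)(z/E)² = 0.741 × 0.259 × (1.960/0.1)² = 73.73 — call this n₀.
Finite-population correction with N = 444: n = n₀ / (1 + (n₀−1)/N) = 73.73 / 1.164 = 63.34
Round up: n = 64.

64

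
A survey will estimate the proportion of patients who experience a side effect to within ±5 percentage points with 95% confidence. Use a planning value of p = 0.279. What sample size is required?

For a proportion with margin E = 0.05 at 95% confidence, z = 1.960.
n = p̂(1−p̂)(z/E)² = 0.279 × 0.721 × (1.960/0.05)² = 309.11
Round up: n = 310.

310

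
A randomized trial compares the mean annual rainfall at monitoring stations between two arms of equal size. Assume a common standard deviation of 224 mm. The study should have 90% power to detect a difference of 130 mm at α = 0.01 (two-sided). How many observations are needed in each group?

89 per group

For two equal groups, n per group = 2·((z_{α/2} + z_β)·σ/δ)².
z_{α/2} = 2.576; z_β = 1.282 (power 90%).
n = 2 × (3.858 × 224 / 130)² = 2 × 44.19 = 88.38
Round up: n = 89 per group.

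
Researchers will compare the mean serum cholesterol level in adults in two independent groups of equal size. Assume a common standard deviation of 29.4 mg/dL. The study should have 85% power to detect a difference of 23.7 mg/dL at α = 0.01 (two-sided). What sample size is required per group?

For two equal groups, n per group = 2·((z_{α/2} + z_β)·σ/δ)².
z_{α/2} = 2.576; z_β = 1.036 (power 85%).
n = 2 × (3.612 × 29.4 / 23.7)² = 2 × 20.08 = 40.16
Round up: n = 41 per group.

41 per group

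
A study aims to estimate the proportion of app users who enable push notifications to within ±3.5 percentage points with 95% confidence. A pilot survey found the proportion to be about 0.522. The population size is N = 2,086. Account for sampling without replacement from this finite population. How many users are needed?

570

For a proportion with margin E = 0.035 at 95% confidence, z = 1.960.
n = p̂(1−p̂)(z/E)² = 0.522 × 0.478 × (1.960/0.035)² = 782.48 — call this n₀.
Finite-population correction with N = 2,086: n = n₀ / (1 + (n₀−1)/N) = 782.48 / 1.375 = 569.08
Round up: n = 570.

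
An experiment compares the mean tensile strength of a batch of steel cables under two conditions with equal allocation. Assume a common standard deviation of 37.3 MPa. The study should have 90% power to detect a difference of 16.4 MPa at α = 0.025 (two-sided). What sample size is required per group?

129 per group

For two equal groups, n per group = 2·((z_{α/2} + z_β)·σ/δ)².
z_{α/2} = 2.241; z_β = 1.282 (power 90%).
n = 2 × (3.523 × 37.3 / 16.4)² = 2 × 64.20 = 128.40
Round up: n = 129 per group.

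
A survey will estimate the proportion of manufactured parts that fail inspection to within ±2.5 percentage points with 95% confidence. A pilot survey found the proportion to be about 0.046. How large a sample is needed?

n = 270

For a proportion with margin E = 0.025 at 95% confidence, z = 1.960.
n = p̂(1−p̂)(z/E)² = 0.046 × 0.954 × (1.960/0.025)² = 269.74
Round up: n = 270.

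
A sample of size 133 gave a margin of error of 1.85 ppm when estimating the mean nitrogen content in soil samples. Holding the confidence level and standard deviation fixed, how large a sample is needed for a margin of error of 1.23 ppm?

Margin of error scales as 1/√n, so n₂ = n₁·(E₁/E₂)².
n₂ = 133 × (1.85/1.23)² = 133 × 2.262 = 300.85
Round up: n₂ = 301.

n = 301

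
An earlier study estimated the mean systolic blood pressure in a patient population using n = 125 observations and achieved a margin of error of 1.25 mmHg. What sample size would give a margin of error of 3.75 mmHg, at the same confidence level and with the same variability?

Margin of error scales as 1/√n, so n₂ = n₁·(E₁/E₂)².
n₂ = 125 × (1.25/3.75)² = 125 × 0.1111 = 13.89
Round up: n₂ = 14.

14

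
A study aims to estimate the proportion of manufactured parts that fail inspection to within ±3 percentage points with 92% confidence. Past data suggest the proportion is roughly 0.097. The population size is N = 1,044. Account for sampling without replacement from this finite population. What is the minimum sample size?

n = 233

For a proportion with margin E = 0.03 at 92% confidence, z = 1.751.
n = p̂(1−p̂)(z/E)² = 0.097 × 0.903 × (1.751/0.03)² = 298.39 — call this n₀.
Finite-population correction with N = 1,044: n = n₀ / (1 + (n₀−1)/N) = 298.39 / 1.285 = 232.21
Round up: n = 233.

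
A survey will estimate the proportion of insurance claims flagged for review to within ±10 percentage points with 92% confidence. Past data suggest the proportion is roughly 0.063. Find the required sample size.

For a proportion with margin E = 0.1 at 92% confidence, z = 1.751.
n = p̂(1−p̂)(z/E)² = 0.063 × 0.937 × (1.751/0.1)² = 18.10
Round up: n = 19.

n = 19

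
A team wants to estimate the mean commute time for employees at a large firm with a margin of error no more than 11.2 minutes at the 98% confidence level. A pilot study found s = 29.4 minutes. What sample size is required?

For a mean, the margin of error is E = z·σ/√n, so n = (zσ/E)².
At 98% confidence, z = 2.326.
n = (2.326 × 29.4 / 11.2)² = 37.28
Round up: n = 38.

38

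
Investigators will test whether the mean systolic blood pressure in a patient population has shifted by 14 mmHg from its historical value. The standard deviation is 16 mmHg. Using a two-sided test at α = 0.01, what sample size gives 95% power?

24

For a one-sample z-test, n = ((z_{α/2} + z_β)·σ/δ)².
z_{α/2} = 2.576 (two-sided α = 0.01); z_β = 1.645 (power 95% → β = 0.05).
n = (4.221 × 16 / 14)² = 23.27
Round up: n = 24.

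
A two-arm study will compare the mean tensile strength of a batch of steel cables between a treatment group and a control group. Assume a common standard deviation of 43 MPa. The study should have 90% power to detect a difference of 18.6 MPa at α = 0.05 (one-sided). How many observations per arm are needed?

92 per group

For two equal groups, n per group = 2·((z_α + z_β)·σ/δ)².
z_α = 1.645; z_β = 1.282 (power 90%).
n = 2 × (2.927 × 43 / 18.6)² = 2 × 45.79 = 91.58
Round up: n = 92 per group.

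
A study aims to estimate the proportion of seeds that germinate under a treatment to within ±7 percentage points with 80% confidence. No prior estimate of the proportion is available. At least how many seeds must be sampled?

84

For a proportion with margin E = 0.07 at 80% confidence, z = 1.282.
With no prior estimate, use p = 0.5, which maximizes p(1−p) at 0.25.
n = 0.25 × (z/E)² = 0.25 × (1.282/0.07)² = 83.85
Round up: n = 84.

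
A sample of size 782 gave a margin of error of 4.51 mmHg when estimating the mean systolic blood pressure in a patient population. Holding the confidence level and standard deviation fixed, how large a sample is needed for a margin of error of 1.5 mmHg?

Margin of error scales as 1/√n, so n₂ = n₁·(E₁/E₂)².
n₂ = 782 × (4.51/1.5)² = 782 × 9.04 = 7069.28
Round up: n₂ = 7070.

7070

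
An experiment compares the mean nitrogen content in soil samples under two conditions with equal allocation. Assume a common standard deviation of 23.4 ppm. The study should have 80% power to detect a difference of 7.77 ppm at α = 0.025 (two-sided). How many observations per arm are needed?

173 per group

For two equal groups, n per group = 2·((z_{α/2} + z_β)·σ/δ)².
z_{α/2} = 2.241; z_β = 0.842 (power 80%).
n = 2 × (3.083 × 23.4 / 7.77)² = 2 × 86.21 = 172.42
Round up: n = 173 per group.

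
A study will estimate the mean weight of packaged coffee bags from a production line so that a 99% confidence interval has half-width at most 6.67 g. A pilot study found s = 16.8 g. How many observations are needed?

For a mean, the margin of error is E = z·σ/√n, so n = (zσ/E)².
At 99% confidence, z = 2.576.
n = (2.576 × 16.8 / 6.67)² = 42.10
Round up: n = 43.

43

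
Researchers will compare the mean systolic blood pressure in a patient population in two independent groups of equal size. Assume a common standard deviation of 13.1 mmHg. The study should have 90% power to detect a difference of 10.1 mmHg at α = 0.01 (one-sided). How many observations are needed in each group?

44 per group

For two equal groups, n per group = 2·((z_α + z_β)·σ/δ)².
z_α = 2.326; z_β = 1.282 (power 90%).
n = 2 × (3.608 × 13.1 / 10.1)² = 2 × 21.90 = 43.80
Round up: n = 44 per group.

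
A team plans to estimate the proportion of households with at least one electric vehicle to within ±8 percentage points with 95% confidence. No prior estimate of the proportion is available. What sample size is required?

n = 151

For a proportion with margin E = 0.08 at 95% confidence, z = 1.960.
With no prior estimate, use p = 0.5, which maximizes p(1−p) at 0.25.
n = 0.25 × (z/E)² = 0.25 × (1.960/0.08)² = 150.06
Round up: n = 151.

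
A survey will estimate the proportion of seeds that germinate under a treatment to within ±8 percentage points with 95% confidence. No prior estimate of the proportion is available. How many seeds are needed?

For a proportion with margin E = 0.08 at 95% confidence, z = 1.960.
With no prior estimate, use p = 0.5, which maximizes p(1−p) at 0.25.
n = 0.25 × (z/E)² = 0.25 × (1.960/0.08)² = 150.06
Round up: n = 151.

n = 151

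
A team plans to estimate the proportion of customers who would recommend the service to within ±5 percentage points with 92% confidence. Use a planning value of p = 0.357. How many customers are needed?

For a proportion with margin E = 0.05 at 92% confidence, z = 1.751.
n = p̂(1−p̂)(z/E)² = 0.357 × 0.643 × (1.751/0.05)² = 281.52
Round up: n = 282.

282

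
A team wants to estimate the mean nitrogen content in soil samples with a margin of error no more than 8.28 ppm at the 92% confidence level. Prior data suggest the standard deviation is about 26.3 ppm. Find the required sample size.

For a mean, the margin of error is E = z·σ/√n, so n = (zσ/E)².
At 92% confidence, z = 1.751.
n = (1.751 × 26.3 / 8.28)² = 30.93
Round up: n = 31.

31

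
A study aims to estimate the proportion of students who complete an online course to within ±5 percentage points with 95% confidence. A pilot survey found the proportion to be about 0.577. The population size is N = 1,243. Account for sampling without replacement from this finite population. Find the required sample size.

n = 289

For a proportion with margin E = 0.05 at 95% confidence, z = 1.960.
n = p̂(1−p̂)(z/E)² = 0.577 × 0.423 × (1.960/0.05)² = 375.05 — call this n₀.
Finite-population correction with N = 1,243: n = n₀ / (1 + (n₀−1)/N) = 375.05 / 1.301 = 288.28
Round up: n = 289.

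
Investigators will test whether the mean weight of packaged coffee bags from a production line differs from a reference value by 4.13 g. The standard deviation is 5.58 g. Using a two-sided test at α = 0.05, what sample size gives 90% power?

n = 20

For a one-sample z-test, n = ((z_{α/2} + z_β)·σ/δ)².
z_{α/2} = 1.960 (two-sided α = 0.05); z_β = 1.282 (power 90% → β = 0.1).
n = (3.242 × 5.58 / 4.13)² = 19.19
Round up: n = 20.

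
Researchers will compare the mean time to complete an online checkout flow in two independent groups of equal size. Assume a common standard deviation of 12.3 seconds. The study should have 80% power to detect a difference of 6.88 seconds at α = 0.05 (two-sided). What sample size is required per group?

51 per group

For two equal groups, n per group = 2·((z_{α/2} + z_β)·σ/δ)².
z_{α/2} = 1.960; z_β = 0.842 (power 80%).
n = 2 × (2.802 × 12.3 / 6.88)² = 2 × 25.09 = 50.18
Round up: n = 51 per group.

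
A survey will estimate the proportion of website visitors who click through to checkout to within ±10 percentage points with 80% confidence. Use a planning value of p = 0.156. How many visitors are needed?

n = 22

For a proportion with margin E = 0.1 at 80% confidence, z = 1.282.
n = p̂(1−p̂)(z/E)² = 0.156 × 0.844 × (1.282/0.1)² = 21.64
Round up: n = 22.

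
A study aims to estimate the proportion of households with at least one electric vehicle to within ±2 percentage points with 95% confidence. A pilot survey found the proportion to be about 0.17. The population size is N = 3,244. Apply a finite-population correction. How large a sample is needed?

957

For a proportion with margin E = 0.02 at 95% confidence, z = 1.960.
n = p̂(1−p̂)(z/E)² = 0.17 × 0.83 × (1.960/0.02)² = 1355.12 — call this n₀.
Finite-population correction with N = 3,244: n = n₀ / (1 + (n₀−1)/N) = 1355.12 / 1.417 = 956.33
Round up: n = 957.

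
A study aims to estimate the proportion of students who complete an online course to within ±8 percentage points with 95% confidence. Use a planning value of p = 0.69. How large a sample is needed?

n = 129

For a proportion with margin E = 0.08 at 95% confidence, z = 1.960.
n = p̂(1−p̂)(z/E)² = 0.69 × 0.31 × (1.960/0.08)² = 128.39
Round up: n = 129.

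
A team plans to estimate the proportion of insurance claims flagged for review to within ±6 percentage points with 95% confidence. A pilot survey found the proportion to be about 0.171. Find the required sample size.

152

For a proportion with margin E = 0.06 at 95% confidence, z = 1.960.
n = p̂(1−p̂)(z/E)² = 0.171 × 0.829 × (1.960/0.06)² = 151.27
Round up: n = 152.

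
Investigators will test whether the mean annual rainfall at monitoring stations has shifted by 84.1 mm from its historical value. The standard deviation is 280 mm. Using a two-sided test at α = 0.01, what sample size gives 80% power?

n = 130

For a one-sample z-test, n = ((z_{α/2} + z_β)·σ/δ)².
z_{α/2} = 2.576 (two-sided α = 0.01); z_β = 0.842 (power 80% → β = 0.2).
n = (3.418 × 280 / 84.1)² = 129.50
Round up: n = 130.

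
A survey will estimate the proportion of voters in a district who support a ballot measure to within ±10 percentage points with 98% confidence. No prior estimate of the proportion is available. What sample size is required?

n = 136

For a proportion with margin E = 0.1 at 98% confidence, z = 2.326.
With no prior estimate, use p = 0.5, which maximizes p(1−p) at 0.25.
n = 0.25 × (z/E)² = 0.25 × (2.326/0.1)² = 135.26
Round up: n = 136.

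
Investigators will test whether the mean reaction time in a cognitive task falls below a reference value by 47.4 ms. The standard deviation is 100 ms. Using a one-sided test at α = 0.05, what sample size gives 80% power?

For a one-sample z-test, n = ((z_α + z_β)·σ/δ)².
z_α = 1.645 (one-sided α = 0.05); z_β = 0.842 (power 80% → β = 0.2).
n = (2.487 × 100 / 47.4)² = 27.53
Round up: n = 28.

n = 28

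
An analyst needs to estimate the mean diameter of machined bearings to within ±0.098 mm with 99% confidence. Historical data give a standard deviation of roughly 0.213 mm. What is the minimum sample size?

For a mean, the margin of error is E = z·σ/√n, so n = (zσ/E)².
At 99% confidence, z = 2.576.
n = (2.576 × 0.213 / 0.098)² = 31.35
Round up: n = 32.

n = 32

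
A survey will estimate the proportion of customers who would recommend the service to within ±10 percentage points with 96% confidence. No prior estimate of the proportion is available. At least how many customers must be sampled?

For a proportion with margin E = 0.1 at 96% confidence, z = 2.054.
With no prior estimate, use p = 0.5, which maximizes p(1−p) at 0.25.
n = 0.25 × (z/E)² = 0.25 × (2.054/0.1)² = 105.47
Round up: n = 106.

106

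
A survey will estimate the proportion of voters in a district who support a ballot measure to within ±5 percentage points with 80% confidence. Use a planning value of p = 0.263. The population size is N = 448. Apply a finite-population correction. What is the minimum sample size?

For a proportion with margin E = 0.05 at 80% confidence, z = 1.282.
n = p̂(1−p̂)(z/E)² = 0.263 × 0.737 × (1.282/0.05)² = 127.43 — call this n₀.
Finite-population correction with N = 448: n = n₀ / (1 + (n₀−1)/N) = 127.43 / 1.282 = 99.40
Round up: n = 100.

100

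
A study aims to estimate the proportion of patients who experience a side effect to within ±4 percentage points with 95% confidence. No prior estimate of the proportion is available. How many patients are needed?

601

For a proportion with margin E = 0.04 at 95% confidence, z = 1.960.
With no prior estimate, use p = 0.5, which maximizes p(1−p) at 0.25.
n = 0.25 × (z/E)² = 0.25 × (1.960/0.04)² = 600.25
Round up: n = 601.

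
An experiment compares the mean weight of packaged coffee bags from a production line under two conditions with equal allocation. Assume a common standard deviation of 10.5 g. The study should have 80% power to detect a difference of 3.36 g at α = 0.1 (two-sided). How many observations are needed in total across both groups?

For two equal groups, n per group = 2·((z_{α/2} + z_β)·σ/δ)².
z_{α/2} = 1.645; z_β = 0.842 (power 80%).
n = 2 × (2.487 × 10.5 / 3.36)² = 2 × 60.40 = 120.80
Round up: n = 121 per group.
Total across both groups: 2 × 121 = 242.

242 total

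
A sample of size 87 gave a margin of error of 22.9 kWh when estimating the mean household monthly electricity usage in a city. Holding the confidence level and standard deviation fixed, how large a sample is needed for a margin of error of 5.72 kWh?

n = 1395

Margin of error scales as 1/√n, so n₂ = n₁·(E₁/E₂)².
n₂ = 87 × (22.9/5.72)² = 87 × 16.03 = 1394.61
Round up: n₂ = 1395.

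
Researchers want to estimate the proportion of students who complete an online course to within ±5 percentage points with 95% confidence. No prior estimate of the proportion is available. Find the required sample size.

385

For a proportion with margin E = 0.05 at 95% confidence, z = 1.960.
With no prior estimate, use p = 0.5, which maximizes p(1−p) at 0.25.
n = 0.25 × (z/E)² = 0.25 × (1.960/0.05)² = 384.16
Round up: n = 385.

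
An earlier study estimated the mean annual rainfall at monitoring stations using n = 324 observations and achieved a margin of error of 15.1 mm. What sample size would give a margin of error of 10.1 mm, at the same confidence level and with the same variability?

725

Margin of error scales as 1/√n, so n₂ = n₁·(E₁/E₂)².
n₂ = 324 × (15.1/10.1)² = 324 × 2.235 = 724.14
Round up: n₂ = 725.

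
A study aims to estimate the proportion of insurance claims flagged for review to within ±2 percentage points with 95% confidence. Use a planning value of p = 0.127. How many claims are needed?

1065

For a proportion with margin E = 0.02 at 95% confidence, z = 1.960.
n = p̂(1−p̂)(z/E)² = 0.127 × 0.873 × (1.960/0.02)² = 1064.81
Round up: n = 1065.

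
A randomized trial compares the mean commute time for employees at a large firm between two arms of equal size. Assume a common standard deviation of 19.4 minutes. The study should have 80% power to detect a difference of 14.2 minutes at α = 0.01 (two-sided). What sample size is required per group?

For two equal groups, n per group = 2·((z_{α/2} + z_β)·σ/δ)².
z_{α/2} = 2.576; z_β = 0.842 (power 80%).
n = 2 × (3.418 × 19.4 / 14.2)² = 2 × 21.81 = 43.62
Round up: n = 44 per group.

44 per group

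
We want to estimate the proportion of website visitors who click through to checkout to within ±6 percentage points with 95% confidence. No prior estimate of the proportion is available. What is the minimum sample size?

267

For a proportion with margin E = 0.06 at 95% confidence, z = 1.960.
With no prior estimate, use p = 0.5, which maximizes p(1−p) at 0.25.
n = 0.25 × (z/E)² = 0.25 × (1.960/0.06)² = 266.78
Round up: n = 267.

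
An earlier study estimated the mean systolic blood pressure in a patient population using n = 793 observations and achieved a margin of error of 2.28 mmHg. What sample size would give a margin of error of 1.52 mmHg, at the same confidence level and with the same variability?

Margin of error scales as 1/√n, so n₂ = n₁·(E₁/E₂)².
n₂ = 793 × (2.28/1.52)² = 793 × 2.25 = 1784.25
Round up: n₂ = 1785.

n = 1785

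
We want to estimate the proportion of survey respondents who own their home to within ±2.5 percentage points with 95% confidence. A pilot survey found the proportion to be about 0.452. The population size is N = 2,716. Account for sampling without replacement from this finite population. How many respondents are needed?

976

For a proportion with margin E = 0.025 at 95% confidence, z = 1.960.
n = p̂(1−p̂)(z/E)² = 0.452 × 0.548 × (1.960/0.025)² = 1522.48 — call this n₀.
Finite-population correction with N = 2,716: n = n₀ / (1 + (n₀−1)/N) = 1522.48 / 1.56 = 975.95
Round up: n = 976.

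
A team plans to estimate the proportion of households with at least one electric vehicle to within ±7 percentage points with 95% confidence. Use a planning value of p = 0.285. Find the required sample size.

For a proportion with margin E = 0.07 at 95% confidence, z = 1.960.
n = p̂(1−p̂)(z/E)² = 0.285 × 0.715 × (1.960/0.07)² = 159.76
Round up: n = 160.

160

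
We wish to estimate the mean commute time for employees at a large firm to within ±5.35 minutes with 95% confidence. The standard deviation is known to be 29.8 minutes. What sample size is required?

For a mean, the margin of error is E = z·σ/√n, so n = (zσ/E)².
At 95% confidence, z = 1.960.
n = (1.960 × 29.8 / 5.35)² = 119.19
Round up: n = 120.

n = 120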